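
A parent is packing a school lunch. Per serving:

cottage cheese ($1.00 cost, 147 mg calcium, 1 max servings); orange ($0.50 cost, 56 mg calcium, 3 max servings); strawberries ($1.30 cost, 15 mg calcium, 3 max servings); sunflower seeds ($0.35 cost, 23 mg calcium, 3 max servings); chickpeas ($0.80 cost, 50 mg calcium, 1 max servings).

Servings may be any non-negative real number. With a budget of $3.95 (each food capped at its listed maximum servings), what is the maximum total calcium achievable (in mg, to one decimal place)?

409.0 mg

Calcium per dollar: cottage cheese 147, orange 112, sunflower seeds 65.71, chickpeas 62.5, strawberries 11.54.
Take 1 serving of cottage cheese: spends $1.00, +147.0 mg calcium (running total 147.0 mg).
Take 3 servings of orange: spends $1.50, +168.0 mg calcium (running total 315.0 mg).
Take 3 servings of sunflower seeds: spends $1.05, +69.0 mg calcium (running total 384.0 mg).
Take 0.5 servings of chickpeas: spends $0.40, +25.0 mg calcium (running total 409.0 mg).
Filling greedily by calcium-per-dollar is optimal for one linear limit, giving 409.0 mg.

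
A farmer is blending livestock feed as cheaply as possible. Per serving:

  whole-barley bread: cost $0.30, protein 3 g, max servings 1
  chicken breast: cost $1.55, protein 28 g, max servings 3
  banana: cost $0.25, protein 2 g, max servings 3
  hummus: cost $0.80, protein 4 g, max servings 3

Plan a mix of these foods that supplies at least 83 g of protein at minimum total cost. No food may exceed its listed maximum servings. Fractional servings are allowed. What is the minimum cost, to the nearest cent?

Cost per g of protein: chicken breast $0.0554, whole-barley bread $0.1000, banana $0.1250, hummus $0.2000.
Take 2.964 servings of chicken breast: +83.0 g protein for $4.59 (total $4.59, still need 0.0 g).
Filling from the cheapest source first is optimal under one linear minimum: $4.59.

$4.59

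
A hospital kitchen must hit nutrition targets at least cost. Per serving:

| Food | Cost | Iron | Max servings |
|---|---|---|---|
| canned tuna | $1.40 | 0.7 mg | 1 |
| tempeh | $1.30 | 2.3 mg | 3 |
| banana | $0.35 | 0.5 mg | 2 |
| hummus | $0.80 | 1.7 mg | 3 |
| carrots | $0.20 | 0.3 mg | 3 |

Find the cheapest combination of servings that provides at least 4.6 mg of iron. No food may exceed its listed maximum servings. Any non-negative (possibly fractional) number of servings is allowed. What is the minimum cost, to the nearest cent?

$2.16

Cost per mg of iron: hummus $0.4706, tempeh $0.5652, carrots $0.6667, banana $0.7000, canned tuna $2.0000.
Take 2.706 servings of hummus: +4.6 mg iron for $2.16 (total $2.16, still need 0.0 mg).
Greedy by cheapest-per-mg is optimal for a single linear constraint, so the minimum cost is $2.16.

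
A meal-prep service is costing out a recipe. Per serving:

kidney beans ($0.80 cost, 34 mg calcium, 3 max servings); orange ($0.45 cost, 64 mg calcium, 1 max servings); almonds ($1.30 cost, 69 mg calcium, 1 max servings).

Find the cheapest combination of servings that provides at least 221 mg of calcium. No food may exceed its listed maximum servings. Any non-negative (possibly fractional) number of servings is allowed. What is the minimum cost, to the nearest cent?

Cost per mg of calcium: orange $0.0070, almonds $0.0188, kidney beans $0.0235.
Take 1 serving of orange: +64.0 mg calcium for $0.45 (total $0.45, still need 157.0 mg).
Take 1 serving of almonds: +69.0 mg calcium for $1.30 (total $1.75, still need 88.0 mg).
Take 2.588 servings of kidney beans: +88.0 mg calcium for $2.07 (total $3.82, still need 0.0 mg).
Greedy by cheapest-per-mg is optimal for a single linear constraint, so the minimum cost is $3.82.

$3.82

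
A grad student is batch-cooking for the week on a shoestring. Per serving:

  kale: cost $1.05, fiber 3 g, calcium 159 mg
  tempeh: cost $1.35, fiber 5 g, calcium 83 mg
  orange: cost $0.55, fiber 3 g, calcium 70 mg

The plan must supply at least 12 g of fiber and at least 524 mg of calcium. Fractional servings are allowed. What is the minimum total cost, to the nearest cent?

Two binding constraints pin down two serving amounts, so the optimal mix uses at most two foods. The candidates are each food alone (scaled to the tighter of fiber/calcium) and each pair with both constraints tight.
kale only: max(12/3, 524/159) = 4 servings → $4.20.
tempeh only: max(12/5, 524/83) = 6.313 servings → $8.52.
orange only: max(12/3, 524/70) = 7.486 servings → $4.12.
kale + tempeh with both tight: 2.974 servings and 0.6154 servings → $3.95.
kale + orange with both tight: 2.742 servings and 1.258 servings → $3.57.
tempeh + orange with both targets exact would need a negative amount; discard.
The minimum over all feasible corners is $3.57.

$3.57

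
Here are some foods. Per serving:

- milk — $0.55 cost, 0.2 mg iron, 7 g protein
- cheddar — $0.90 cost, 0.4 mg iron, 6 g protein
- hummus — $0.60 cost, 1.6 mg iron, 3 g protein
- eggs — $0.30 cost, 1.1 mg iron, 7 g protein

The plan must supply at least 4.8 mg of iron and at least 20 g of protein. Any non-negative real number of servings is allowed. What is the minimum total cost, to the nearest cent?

$1.31

For a min-cost LP with two ≥-constraints, a basic feasible solution has at most two positive variables.
milk only: max(4.8/0.2, 20/7) = 24 servings → $13.20.
cheddar only: max(4.8/0.4, 20/6) = 12 servings → $10.80.
hummus only: max(4.8/1.6, 20/3) = 6.667 servings → $4.00.
eggs only: max(4.8/1.1, 20/7) = 4.364 servings → $1.31.
milk + cheddar with both targets exact would need a negative amount; discard.
milk + hummus with both tight: 1.66 servings and 2.792 servings → $2.59.
milk + eggs with both targets exact would need a negative amount; discard.
cheddar + hummus with both tight: 2.095 servings and 2.476 servings → $3.37.
cheddar + eggs: the both-tight solution has a negative serving — not a feasible corner.
hummus + eggs with both tight: 1.468 servings and 2.228 servings → $1.55.
The minimum over all feasible corners is $1.31.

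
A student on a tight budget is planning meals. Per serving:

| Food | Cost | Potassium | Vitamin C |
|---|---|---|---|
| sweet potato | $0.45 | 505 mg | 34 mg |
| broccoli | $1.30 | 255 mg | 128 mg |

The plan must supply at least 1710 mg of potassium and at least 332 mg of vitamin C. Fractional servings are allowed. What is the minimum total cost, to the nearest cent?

$3.62

Compare the cost at each extreme point of the feasible region.
sweet potato only: max(1710/505, 332/34) = 9.765 servings → $4.39.
broccoli only: max(1710/255, 332/128) = 6.706 servings → $8.72.
sweet potato + broccoli with both tight: 2.398 servings and 1.957 servings → $3.62.
Cheapest feasible corner: $3.62.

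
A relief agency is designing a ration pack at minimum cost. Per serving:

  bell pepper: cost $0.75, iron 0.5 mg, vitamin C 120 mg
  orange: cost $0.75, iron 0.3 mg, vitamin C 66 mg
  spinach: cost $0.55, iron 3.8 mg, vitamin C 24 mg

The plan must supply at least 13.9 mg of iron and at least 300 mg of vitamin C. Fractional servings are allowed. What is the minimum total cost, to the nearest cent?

bell pepper only: max(13.9/0.5, 300/120) = 27.8 servings → $20.85.
orange only: max(13.9/0.3, 300/66) = 46.33 servings → $34.75.
spinach only: max(13.9/3.8, 300/24) = 12.5 servings → $6.88.
bell pepper + orange: intersection lies outside the first quadrant.
bell pepper + spinach with both tight: 1.816 servings and 3.419 servings → $3.24.
orange + spinach with both tight: 3.31 servings and 3.397 servings → $4.35.
The minimum over all feasible corners is $3.24.

$3.24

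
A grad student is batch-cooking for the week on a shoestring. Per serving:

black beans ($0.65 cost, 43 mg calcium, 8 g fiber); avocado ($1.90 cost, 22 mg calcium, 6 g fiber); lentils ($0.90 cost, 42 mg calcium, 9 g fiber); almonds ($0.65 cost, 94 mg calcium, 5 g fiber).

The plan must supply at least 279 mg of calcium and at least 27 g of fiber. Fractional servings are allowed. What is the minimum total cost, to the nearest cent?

$2.68

A basic optimal solution has at most two foods positive. Try each food alone and each pair with both targets met exactly.
black beans only: max(279/43, 27/8) = 6.488 servings → $4.22.
avocado only: max(279/22, 27/6) = 12.68 servings → $24.10.
lentils only: max(279/42, 27/9) = 6.643 servings → $5.98.
almonds only: max(279/94, 27/5) = 5.4 servings → $3.51.
black beans + avocado: the both-tight solution has a negative serving — not a feasible corner.
black beans + lentils: the both-tight solution has a negative serving — not a feasible corner.
black beans + almonds with both tight: 2.128 servings and 1.994 servings → $2.68.
avocado + lentils: intersection lies outside the first quadrant.
avocado + almonds with both tight: 2.518 servings and 2.379 servings → $6.33.
lentils + almonds with both tight: 1.797 servings and 2.165 servings → $3.02.
The minimum over all feasible corners is $2.68.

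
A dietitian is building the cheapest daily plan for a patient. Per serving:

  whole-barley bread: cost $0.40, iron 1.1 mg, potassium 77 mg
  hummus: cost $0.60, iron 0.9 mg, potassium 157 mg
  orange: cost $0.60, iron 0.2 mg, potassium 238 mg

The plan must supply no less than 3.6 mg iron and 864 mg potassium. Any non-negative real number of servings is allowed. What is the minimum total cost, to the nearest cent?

$2.75

An LP optimum is at a vertex; with two nutrient constraints at most two foods are used. Check each candidate.
whole-barley bread only: max(3.6/1.1, 864/77) = 11.22 servings → $4.49.
hummus only: max(3.6/0.9, 864/157) = 5.503 servings → $3.30.
orange only: max(3.6/0.2, 864/238) = 18 servings → $10.80.
whole-barley bread + hummus: the both-tight solution has a negative serving — not a feasible corner.
whole-barley bread + orange with both tight: 2.776 servings and 2.732 servings → $2.75.
hummus + orange with both tight: 3.742 servings and 1.162 servings → $2.94.
So the least-cost plan costs $2.75.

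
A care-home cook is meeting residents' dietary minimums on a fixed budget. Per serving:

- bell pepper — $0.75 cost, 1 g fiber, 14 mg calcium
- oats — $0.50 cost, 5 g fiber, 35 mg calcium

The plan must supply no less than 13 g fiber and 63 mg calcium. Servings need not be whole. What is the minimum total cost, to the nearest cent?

$1.30

bell pepper only: max(13/1, 63/14) = 13 servings → $9.75.
oats only: max(13/5, 63/35) = 2.6 servings → $1.30.
bell pepper + oats with both targets exact would need a negative amount; discard.
The minimum over all feasible corners is $1.30.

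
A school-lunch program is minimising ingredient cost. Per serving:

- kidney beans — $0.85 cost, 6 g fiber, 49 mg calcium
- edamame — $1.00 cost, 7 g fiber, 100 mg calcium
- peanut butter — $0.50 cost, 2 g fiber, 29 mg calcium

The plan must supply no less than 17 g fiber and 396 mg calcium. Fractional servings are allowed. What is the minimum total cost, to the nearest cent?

A basic optimal solution has at most two foods positive. Try each food alone and each pair with both targets met exactly.
kidney beans only: max(17/6, 396/49) = 8.082 servings → $6.87.
edamame only: max(17/7, 396/100) = 3.96 servings → $3.96.
peanut butter only: max(17/2, 396/29) = 13.66 servings → $6.83.
kidney beans + edamame: the both-tight solution has a negative serving — not a feasible corner.
kidney beans + peanut butter with both targets exact would need a negative amount; discard.
edamame + peanut butter with both targets exact would need a negative amount; discard.
Cheapest feasible corner: $3.96.

$3.96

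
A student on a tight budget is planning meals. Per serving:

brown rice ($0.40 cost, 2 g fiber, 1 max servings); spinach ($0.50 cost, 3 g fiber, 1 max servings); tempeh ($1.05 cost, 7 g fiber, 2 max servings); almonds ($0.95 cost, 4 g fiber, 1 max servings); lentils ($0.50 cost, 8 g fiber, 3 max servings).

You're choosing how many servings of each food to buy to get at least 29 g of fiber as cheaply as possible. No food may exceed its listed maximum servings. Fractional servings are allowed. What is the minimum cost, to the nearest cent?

$2.25

Cost per g of fiber: lentils $0.0625, tempeh $0.1500, spinach $0.1667, brown rice $0.2000, almonds $0.2375.
Take 3 servings of lentils: +24.0 g fiber for $1.50 (total $1.50, still need 5.0 g).
Take 0.7143 servings of tempeh: +5.0 g fiber for $0.75 (total $2.25, still need 0.0 g).
Filling from the cheapest source first is optimal under one linear minimum: $2.25.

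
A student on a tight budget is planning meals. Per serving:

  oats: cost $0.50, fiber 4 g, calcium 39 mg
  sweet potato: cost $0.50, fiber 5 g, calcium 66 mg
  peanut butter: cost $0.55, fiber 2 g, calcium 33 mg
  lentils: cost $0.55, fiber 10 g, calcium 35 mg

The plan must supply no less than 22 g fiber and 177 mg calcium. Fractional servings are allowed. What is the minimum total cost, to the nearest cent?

oats only: max(22/4, 177/39) = 5.5 servings → $2.75.
sweet potato only: max(22/5, 177/66) = 4.4 servings → $2.20.
peanut butter only: max(22/2, 177/33) = 11 servings → $6.05.
lentils only: max(22/10, 177/35) = 5.057 servings → $2.78.
oats + sweet potato with both targets exact would need a negative amount; discard.
oats + peanut butter: intersection lies outside the first quadrant.
oats + lentils with both tight: 4 servings and 0.6 servings → $2.33.
sweet potato + peanut butter: intersection lies outside the first quadrant.
sweet potato + lentils with both tight: 2.062 servings and 1.169 servings → $1.67.
peanut butter + lentils with both tight: 3.846 servings and 1.431 servings → $2.90.
The minimum over all feasible corners is $1.67.

$1.67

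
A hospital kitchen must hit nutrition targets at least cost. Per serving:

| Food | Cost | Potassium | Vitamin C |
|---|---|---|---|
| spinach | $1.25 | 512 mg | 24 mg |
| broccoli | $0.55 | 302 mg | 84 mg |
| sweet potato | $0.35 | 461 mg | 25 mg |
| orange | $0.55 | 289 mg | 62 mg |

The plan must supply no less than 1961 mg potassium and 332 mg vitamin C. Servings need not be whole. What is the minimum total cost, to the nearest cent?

Check every corner: each single food scaled to meet both minima, and each pair solved so both constraints bind.
spinach only: max(1961/512, 332/24) = 13.83 servings → $17.29.
broccoli only: max(1961/302, 332/84) = 6.493 servings → $3.57.
sweet potato only: max(1961/461, 332/25) = 13.28 servings → $4.65.
orange only: max(1961/289, 332/62) = 6.785 servings → $3.73.
spinach + broccoli with both tight: 1.803 servings and 3.437 servings → $4.14.
spinach + sweet potato: the both-tight solution has a negative serving — not a feasible corner.
spinach + orange with both tight: 1.033 servings and 4.955 servings → $4.02.
broccoli + sweet potato with both tight: 3.337 servings and 2.068 servings → $2.56.
broccoli + orange: the both-tight solution has a negative serving — not a feasible corner.
sweet potato + orange with both tight: 1.2 servings and 4.871 servings → $3.10.
The minimum over all feasible corners is $2.56.

$2.56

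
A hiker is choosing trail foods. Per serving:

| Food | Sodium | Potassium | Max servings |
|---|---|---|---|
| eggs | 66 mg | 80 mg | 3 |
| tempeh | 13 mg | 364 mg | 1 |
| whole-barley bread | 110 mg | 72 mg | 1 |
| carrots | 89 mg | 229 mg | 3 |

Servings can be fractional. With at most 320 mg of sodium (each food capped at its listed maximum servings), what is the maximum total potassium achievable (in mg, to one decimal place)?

1099.5 mg

Potassium per mg sodium: tempeh 28, carrots 2.573, eggs 1.212, whole-barley bread 0.6545.
Take 1 serving of tempeh: uses 13 mg sodium, +364.0 mg potassium (running total 364.0 mg).
Take 3 servings of carrots: uses 267 mg sodium, +687.0 mg potassium (running total 1051.0 mg).
Take 0.6061 servings of eggs: uses 40 mg sodium, +48.5 mg potassium (running total 1099.5 mg).
Greedy by best ratio exhausts the sodium allowance optimally: 1099.5 mg.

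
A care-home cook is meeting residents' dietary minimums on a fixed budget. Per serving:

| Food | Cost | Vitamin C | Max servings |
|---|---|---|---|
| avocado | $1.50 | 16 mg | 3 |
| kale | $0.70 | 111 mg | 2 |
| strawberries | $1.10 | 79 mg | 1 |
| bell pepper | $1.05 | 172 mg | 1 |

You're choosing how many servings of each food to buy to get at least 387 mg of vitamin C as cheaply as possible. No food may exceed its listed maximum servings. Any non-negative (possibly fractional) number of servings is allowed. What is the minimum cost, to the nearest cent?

$2.41

Cost per mg of vitamin C: bell pepper $0.0061, kale $0.0063, strawberries $0.0139, avocado $0.0938.
Take 1 serving of bell pepper: +172.0 mg vitamin C for $1.05 (total $1.05, still need 215.0 mg).
Take 1.937 servings of kale: +215.0 mg vitamin C for $1.36 (total $2.41, still need 0.0 mg).
Filling from the cheapest source first is optimal under one linear minimum: $2.41.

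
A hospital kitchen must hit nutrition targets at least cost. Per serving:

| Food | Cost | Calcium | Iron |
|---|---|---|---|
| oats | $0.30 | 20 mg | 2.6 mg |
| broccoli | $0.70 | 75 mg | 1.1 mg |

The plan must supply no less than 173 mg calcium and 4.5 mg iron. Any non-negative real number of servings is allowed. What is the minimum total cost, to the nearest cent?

A basic optimal solution has at most two foods positive. Try each food alone and each pair with both targets met exactly.
oats only: max(173/20, 4.5/2.6) = 8.65 servings → $2.60.
broccoli only: max(173/75, 4.5/1.1) = 4.091 servings → $2.86.
oats + broccoli with both tight: 0.8509 servings and 2.08 servings → $1.71.
The minimum over all feasible corners is $1.71.

$1.71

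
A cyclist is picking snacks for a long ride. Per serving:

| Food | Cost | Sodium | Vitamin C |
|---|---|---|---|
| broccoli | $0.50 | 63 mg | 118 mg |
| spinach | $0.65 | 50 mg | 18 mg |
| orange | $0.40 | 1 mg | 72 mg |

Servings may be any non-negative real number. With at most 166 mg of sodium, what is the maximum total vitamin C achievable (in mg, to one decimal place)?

Vitamin C per mg sodium: orange 72, broccoli 1.873, spinach 0.36.
With no serving limits, spend the whole sodium allowance on orange: 166 mg / 1 mg × 72 mg = 11952.0 mg.

11952.0 mg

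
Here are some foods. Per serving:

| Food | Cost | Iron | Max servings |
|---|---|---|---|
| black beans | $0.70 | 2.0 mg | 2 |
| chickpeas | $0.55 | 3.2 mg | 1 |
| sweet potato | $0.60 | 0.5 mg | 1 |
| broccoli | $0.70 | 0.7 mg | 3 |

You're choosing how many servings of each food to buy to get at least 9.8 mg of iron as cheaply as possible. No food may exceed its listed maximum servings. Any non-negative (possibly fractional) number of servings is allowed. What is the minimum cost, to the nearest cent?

Cost per mg of iron: chickpeas $0.1719, black beans $0.3500, broccoli $1.0000, sweet potato $1.2000.
Take 1 serving of chickpeas: +3.2 mg iron for $0.55 (total $0.55, still need 6.6 mg).
Take 2 servings of black beans: +4.0 mg iron for $1.40 (total $1.95, still need 2.6 mg).
Take 3 servings of broccoli: +2.1 mg iron for $2.10 (total $4.05, still need 0.5 mg).
Take 1 serving of sweet potato: +0.5 mg iron for $0.60 (total $4.65, still need 0.0 mg).
Filling from the cheapest source first is optimal under one linear minimum: $4.65.

$4.65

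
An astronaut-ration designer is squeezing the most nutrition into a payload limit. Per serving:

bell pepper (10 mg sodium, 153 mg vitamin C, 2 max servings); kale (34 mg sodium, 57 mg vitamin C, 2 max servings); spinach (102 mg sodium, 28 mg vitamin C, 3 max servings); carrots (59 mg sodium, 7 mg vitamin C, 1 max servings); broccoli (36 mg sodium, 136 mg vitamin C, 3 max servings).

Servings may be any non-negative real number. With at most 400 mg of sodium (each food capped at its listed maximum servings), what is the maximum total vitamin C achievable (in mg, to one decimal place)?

884.0 mg

Vitamin C per mg sodium: bell pepper 15.3, broccoli 3.778, kale 1.676, spinach 0.2745, carrots 0.1186.
Take 2 servings of bell pepper: uses 20 mg sodium, +306.0 mg vitamin C (running total 306.0 mg).
Take 3 servings of broccoli: uses 108 mg sodium, +408.0 mg vitamin C (running total 714.0 mg).
Take 2 servings of kale: uses 68 mg sodium, +114.0 mg vitamin C (running total 828.0 mg).
Take 2 servings of spinach: uses 204 mg sodium, +56.0 mg vitamin C (running total 884.0 mg).
Greedy by best ratio exhausts the sodium allowance optimally: 884.0 mg.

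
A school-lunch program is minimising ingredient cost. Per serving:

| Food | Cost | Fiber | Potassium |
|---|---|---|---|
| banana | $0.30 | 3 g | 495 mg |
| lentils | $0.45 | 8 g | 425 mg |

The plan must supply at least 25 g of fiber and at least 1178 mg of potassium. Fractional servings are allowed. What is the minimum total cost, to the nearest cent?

$1.41

Two binding constraints pin down two serving amounts, so the optimal mix uses at most two foods. The candidates are each food alone (scaled to the tighter of fiber/potassium) and each pair with both constraints tight.
banana only: max(25/3, 1178/495) = 8.333 servings → $2.50.
lentils only: max(25/8, 1178/425) = 3.125 servings → $1.41.
banana + lentils: the both-tight solution has a negative serving — not a feasible corner.
The minimum over all feasible corners is $1.41.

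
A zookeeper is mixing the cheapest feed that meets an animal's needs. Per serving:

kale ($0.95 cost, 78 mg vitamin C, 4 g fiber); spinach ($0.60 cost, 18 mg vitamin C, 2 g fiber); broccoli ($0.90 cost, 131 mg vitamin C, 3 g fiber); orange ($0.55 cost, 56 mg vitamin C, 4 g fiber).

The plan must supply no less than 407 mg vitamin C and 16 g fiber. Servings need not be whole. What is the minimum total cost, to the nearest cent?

The cheapest plan sits at a corner of the feasible region — with two constraints it uses at most two foods.
kale only: max(407/78, 16/4) = 5.218 servings → $4.96.
spinach only: max(407/18, 16/2) = 22.61 servings → $13.57.
broccoli only: max(407/131, 16/3) = 5.333 servings → $4.80.
orange only: max(407/56, 16/4) = 7.268 servings → $4.00.
kale + spinach with both targets exact would need a negative amount; discard.
kale + broccoli with both tight: 3.017 servings and 1.31 servings → $4.05.
kale + orange: intersection lies outside the first quadrant.
spinach + broccoli with both tight: 4.207 servings and 2.529 servings → $4.80.
spinach + orange with both targets exact would need a negative amount; discard.
broccoli + orange with both tight: 2.056 servings and 2.458 servings → $3.20.
So the least-cost plan costs $3.20.

$3.20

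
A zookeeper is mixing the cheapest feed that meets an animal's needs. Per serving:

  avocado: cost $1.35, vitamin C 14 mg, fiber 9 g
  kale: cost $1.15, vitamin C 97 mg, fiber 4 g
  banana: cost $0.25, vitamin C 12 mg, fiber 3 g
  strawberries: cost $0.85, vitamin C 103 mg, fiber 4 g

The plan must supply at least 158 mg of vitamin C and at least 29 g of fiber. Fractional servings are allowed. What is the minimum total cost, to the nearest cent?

Minimising a linear cost over {vitamin C ≥ 158, fiber ≥ 29, servings ≥ 0} — the optimum is at a vertex, using one or two foods.
avocado only: max(158/14, 29/9) = 11.29 servings → $15.24.
kale only: max(158/97, 29/4) = 7.25 servings → $8.34.
banana only: max(158/12, 29/3) = 13.17 servings → $3.29.
strawberries only: max(158/103, 29/4) = 7.25 servings → $6.16.
avocado + kale with both tight: 2.67 servings and 1.244 servings → $5.03.
avocado + banana: the both-tight solution has a negative serving — not a feasible corner.
avocado + strawberries with both tight: 2.704 servings and 1.166 servings → $4.64.
kale + banana with both tight: 0.5185 servings and 8.975 servings → $2.84.
kale + strawberries with both targets exact would need a negative amount; discard.
banana + strawberries with both tight: 9.023 servings and 0.4828 servings → $2.67.
Cheapest feasible corner: $2.67.

$2.67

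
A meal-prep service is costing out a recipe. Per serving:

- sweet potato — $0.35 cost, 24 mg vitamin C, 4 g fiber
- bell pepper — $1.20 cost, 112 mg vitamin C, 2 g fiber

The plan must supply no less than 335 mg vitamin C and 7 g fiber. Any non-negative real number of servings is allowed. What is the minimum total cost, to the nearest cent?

$3.62

At the optimum either one food covers both requirements or two foods hit both targets exactly; no other combination can be cheaper.
sweet potato only: max(335/24, 7/4) = 13.96 servings → $4.89.
bell pepper only: max(335/112, 7/2) = 3.5 servings → $4.20.
sweet potato + bell pepper with both tight: 0.285 servings and 2.93 servings → $3.62.
So the least-cost plan costs $3.62.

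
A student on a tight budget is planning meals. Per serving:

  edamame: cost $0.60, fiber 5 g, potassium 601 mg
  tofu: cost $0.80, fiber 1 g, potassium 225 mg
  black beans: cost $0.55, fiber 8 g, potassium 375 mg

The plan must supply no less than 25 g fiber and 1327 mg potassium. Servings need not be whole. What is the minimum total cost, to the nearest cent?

$1.83

An LP optimum is at a vertex; with two nutrient constraints at most two foods are used. Check each candidate.
edamame only: max(25/5, 1327/601) = 5 servings → $3.00.
tofu only: max(25/1, 1327/225) = 25 servings → $20.00.
black beans only: max(25/8, 1327/375) = 3.539 servings → $1.95.
edamame + tofu: intersection lies outside the first quadrant.
edamame + black beans with both tight: 0.4231 servings and 2.861 servings → $1.83.
tofu + black beans with both tight: 0.8709 servings and 3.016 servings → $2.36.
So the least-cost plan costs $1.83.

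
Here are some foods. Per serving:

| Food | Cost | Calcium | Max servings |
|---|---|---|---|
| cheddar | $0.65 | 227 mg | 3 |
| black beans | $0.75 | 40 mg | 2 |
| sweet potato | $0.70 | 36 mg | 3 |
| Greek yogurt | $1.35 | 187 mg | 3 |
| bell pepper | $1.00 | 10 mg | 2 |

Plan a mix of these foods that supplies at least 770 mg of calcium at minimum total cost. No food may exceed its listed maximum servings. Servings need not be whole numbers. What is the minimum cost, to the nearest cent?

$2.59

Cost per mg of calcium: cheddar $0.0029, Greek yogurt $0.0072, black beans $0.0187, sweet potato $0.0194, bell pepper $0.1000.
Take 3 servings of cheddar: +681.0 mg calcium for $1.95 (total $1.95, still need 89.0 mg).
Take 0.4759 servings of Greek yogurt: +89.0 mg calcium for $0.64 (total $2.59, still need 0.0 mg).
Filling from the cheapest source first is optimal under one linear minimum: $2.59.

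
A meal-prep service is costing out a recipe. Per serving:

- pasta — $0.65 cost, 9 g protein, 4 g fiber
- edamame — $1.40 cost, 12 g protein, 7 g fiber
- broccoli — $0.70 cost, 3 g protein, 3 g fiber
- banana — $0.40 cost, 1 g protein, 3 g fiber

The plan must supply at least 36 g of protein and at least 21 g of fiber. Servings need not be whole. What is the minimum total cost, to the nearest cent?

$3.24

Two binding constraints pin down two serving amounts, so the optimal mix uses at most two foods. The candidates are each food alone (scaled to the tighter of protein/fiber) and each pair with both constraints tight.
pasta only: max(36/9, 21/4) = 5.25 servings → $3.41.
edamame only: max(36/12, 21/7) = 3 servings → $4.20.
broccoli only: max(36/3, 21/3) = 12 servings → $8.40.
banana only: max(36/1, 21/3) = 36 servings → $14.40.
pasta + edamame with both tight: 0 servings and 3 servings → $4.20.
pasta + broccoli with both tight: 3 servings and 3 servings → $4.05.
pasta + banana with both tight: 3.783 servings and 1.957 servings → $3.24.
edamame + broccoli with both tight: 3 servings and 0 servings → $4.20.
edamame + banana with both tight: 3 servings and 0 servings → $4.20.
broccoli + banana: the both-tight solution has a negative serving — not a feasible corner.
Cheapest feasible corner: $3.24.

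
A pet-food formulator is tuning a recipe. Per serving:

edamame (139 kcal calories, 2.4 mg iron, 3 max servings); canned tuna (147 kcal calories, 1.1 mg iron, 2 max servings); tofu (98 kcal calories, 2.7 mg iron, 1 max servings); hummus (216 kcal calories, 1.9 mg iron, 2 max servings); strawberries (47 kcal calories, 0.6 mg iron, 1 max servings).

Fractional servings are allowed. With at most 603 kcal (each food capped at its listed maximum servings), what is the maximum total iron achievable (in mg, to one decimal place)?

10.9 mg

Iron per kcal: tofu 0.02755, edamame 0.01727, strawberries 0.01277, hummus 0.008796, canned tuna 0.007483.
Take 1 serving of tofu: uses 98 kcal, +2.7 mg iron (running total 2.7 mg).
Take 3 servings of edamame: uses 417 kcal, +7.2 mg iron (running total 9.9 mg).
Take 1 serving of strawberries: uses 47 kcal, +0.6 mg iron (running total 10.5 mg).
Take 0.1898 servings of hummus: uses 41 kcal, +0.4 mg iron (running total 10.9 mg).
Filling greedily by iron-per-kcal is optimal for one linear limit, giving 10.9 mg.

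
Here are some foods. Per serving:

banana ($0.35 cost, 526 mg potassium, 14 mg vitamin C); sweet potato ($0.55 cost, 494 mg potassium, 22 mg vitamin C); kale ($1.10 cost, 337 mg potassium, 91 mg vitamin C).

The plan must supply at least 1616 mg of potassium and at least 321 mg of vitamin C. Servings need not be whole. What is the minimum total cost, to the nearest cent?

$4.04

Minimising a linear cost over {potassium ≥ 1616, vitamin C ≥ 321, servings ≥ 0} — the optimum is at a vertex, using one or two foods.
banana only: max(1616/526, 321/14) = 22.93 servings → $8.03.
sweet potato only: max(1616/494, 321/22) = 14.59 servings → $8.03.
kale only: max(1616/337, 321/91) = 4.795 servings → $5.27.
banana + sweet potato with both targets exact would need a negative amount; discard.
banana + kale with both tight: 0.9011 servings and 3.389 servings → $4.04.
sweet potato + kale with both tight: 1.036 servings and 3.277 servings → $4.17.
The minimum over all feasible corners is $4.04.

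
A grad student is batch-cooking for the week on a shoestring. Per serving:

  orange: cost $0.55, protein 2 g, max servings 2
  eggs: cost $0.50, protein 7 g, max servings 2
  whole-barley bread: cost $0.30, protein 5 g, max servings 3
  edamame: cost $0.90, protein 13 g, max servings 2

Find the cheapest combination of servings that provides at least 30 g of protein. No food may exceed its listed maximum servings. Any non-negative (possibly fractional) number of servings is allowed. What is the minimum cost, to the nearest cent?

$1.94

Cost per g of protein: whole-barley bread $0.0600, edamame $0.0692, eggs $0.0714, orange $0.2750.
Take 3 servings of whole-barley bread: +15.0 g protein for $0.90 (total $0.90, still need 15.0 g).
Take 1.154 servings of edamame: +15.0 g protein for $1.04 (total $1.94, still need 0.0 g).
Filling from the cheapest source first is optimal under one linear minimum: $1.94.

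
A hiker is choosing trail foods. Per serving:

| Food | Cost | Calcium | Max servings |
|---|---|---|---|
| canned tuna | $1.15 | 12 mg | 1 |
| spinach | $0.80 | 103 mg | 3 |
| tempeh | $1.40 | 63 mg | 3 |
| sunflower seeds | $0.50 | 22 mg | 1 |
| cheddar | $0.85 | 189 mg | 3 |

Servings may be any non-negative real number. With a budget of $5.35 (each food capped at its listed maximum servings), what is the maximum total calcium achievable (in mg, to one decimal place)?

Calcium per dollar: cheddar 222.4, spinach 128.8, tempeh 45, sunflower seeds 44, canned tuna 10.43.
Take 3 servings of cheddar: spends $2.55, +567.0 mg calcium (running total 567.0 mg).
Take 3 servings of spinach: spends $2.40, +309.0 mg calcium (running total 876.0 mg).
Take 0.2857 servings of tempeh: spends $0.40, +18.0 mg calcium (running total 894.0 mg).
Filling greedily by calcium-per-dollar is optimal for one linear limit, giving 894.0 mg.

894.0 mg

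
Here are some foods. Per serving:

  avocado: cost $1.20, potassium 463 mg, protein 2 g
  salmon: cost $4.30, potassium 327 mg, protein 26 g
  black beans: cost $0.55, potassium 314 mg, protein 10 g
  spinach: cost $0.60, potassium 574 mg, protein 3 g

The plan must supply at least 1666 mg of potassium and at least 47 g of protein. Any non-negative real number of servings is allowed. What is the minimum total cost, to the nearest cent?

$2.76

For a min-cost LP with two ≥-constraints, a basic feasible solution has at most two positive variables.
avocado only: max(1666/463, 47/2) = 23.5 servings → $28.20.
salmon only: max(1666/327, 47/26) = 5.095 servings → $21.91.
black beans only: max(1666/314, 47/10) = 5.306 servings → $2.92.
spinach only: max(1666/574, 47/3) = 15.67 servings → $9.40.
avocado + salmon with both tight: 2.455 servings and 1.619 servings → $9.91.
avocado + black beans with both tight: 0.4753 servings and 4.605 servings → $3.10.
avocado + spinach: intersection lies outside the first quadrant.
salmon + black beans: intersection lies outside the first quadrant.
salmon + spinach with both tight: 1.576 servings and 2.004 servings → $7.98.
black beans + spinach with both tight: 4.581 servings and 0.3964 servings → $2.76.
So the least-cost plan costs $2.76.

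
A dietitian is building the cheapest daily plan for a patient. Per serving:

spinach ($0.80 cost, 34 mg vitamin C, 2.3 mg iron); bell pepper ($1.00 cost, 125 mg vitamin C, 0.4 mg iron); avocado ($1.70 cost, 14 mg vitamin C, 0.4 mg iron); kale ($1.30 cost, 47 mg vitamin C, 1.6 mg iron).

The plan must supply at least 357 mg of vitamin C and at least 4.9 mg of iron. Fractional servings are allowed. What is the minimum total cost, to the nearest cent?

$3.76

At the optimum either one food covers both requirements or two foods hit both targets exactly; no other combination can be cheaper.
spinach only: max(357/34, 4.9/2.3) = 10.5 servings → $8.40.
bell pepper only: max(357/125, 4.9/0.4) = 12.25 servings → $12.25.
avocado only: max(357/14, 4.9/0.4) = 25.5 servings → $43.35.
kale only: max(357/47, 4.9/1.6) = 7.596 servings → $9.87.
spinach + bell pepper with both tight: 1.715 servings and 2.39 servings → $3.76.
spinach + avocado with both targets exact would need a negative amount; discard.
spinach + kale with both targets exact would need a negative amount; discard.
bell pepper + avocado with both tight: 1.671 servings and 10.58 servings → $19.66.
bell pepper + kale with both tight: 1.881 servings and 2.592 servings → $5.25.
avocado + kale: the both-tight solution has a negative serving — not a feasible corner.
So the least-cost plan costs $3.76.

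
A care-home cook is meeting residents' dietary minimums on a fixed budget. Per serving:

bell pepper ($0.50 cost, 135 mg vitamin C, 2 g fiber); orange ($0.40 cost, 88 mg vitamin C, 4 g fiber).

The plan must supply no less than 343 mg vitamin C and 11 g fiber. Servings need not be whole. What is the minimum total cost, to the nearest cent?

The cheapest plan sits at a corner of the feasible region — with two constraints it uses at most two foods.
bell pepper only: max(343/135, 11/2) = 5.5 servings → $2.75.
orange only: max(343/88, 11/4) = 3.898 servings → $1.56.
bell pepper + orange with both tight: 1.11 servings and 2.195 servings → $1.43.
Cheapest feasible corner: $1.43.

$1.43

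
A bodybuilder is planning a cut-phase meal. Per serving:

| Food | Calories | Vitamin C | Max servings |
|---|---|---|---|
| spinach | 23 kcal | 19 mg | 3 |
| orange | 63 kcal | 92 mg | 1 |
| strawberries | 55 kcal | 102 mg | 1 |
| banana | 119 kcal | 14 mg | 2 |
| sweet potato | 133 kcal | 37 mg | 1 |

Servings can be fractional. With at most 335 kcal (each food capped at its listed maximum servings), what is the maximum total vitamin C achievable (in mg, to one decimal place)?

Vitamin C per kcal: strawberries 1.855, orange 1.46, spinach 0.8261, sweet potato 0.2782, banana 0.1176.
Take 1 serving of strawberries: uses 55 kcal, +102.0 mg vitamin C (running total 102.0 mg).
Take 1 serving of orange: uses 63 kcal, +92.0 mg vitamin C (running total 194.0 mg).
Take 3 servings of spinach: uses 69 kcal, +57.0 mg vitamin C (running total 251.0 mg).
Take 1 serving of sweet potato: uses 133 kcal, +37.0 mg vitamin C (running total 288.0 mg).
Take 0.1261 servings of banana: uses 15 kcal, +1.8 mg vitamin C (running total 289.8 mg).
Greedy by best ratio exhausts the calories allowance optimally: 289.8 mg.

289.8 mg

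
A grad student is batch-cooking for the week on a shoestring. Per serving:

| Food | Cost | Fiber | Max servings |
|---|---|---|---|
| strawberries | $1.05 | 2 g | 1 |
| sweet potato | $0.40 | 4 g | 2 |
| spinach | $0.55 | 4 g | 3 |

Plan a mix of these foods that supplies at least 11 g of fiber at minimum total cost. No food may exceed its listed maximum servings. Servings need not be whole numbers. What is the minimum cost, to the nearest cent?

$1.21

Cost per g of fiber: sweet potato $0.1000, spinach $0.1375, strawberries $0.5250.
Take 2 servings of sweet potato: +8.0 g fiber for $0.80 (total $0.80, still need 3.0 g).
Take 0.75 servings of spinach: +3.0 g fiber for $0.41 (total $1.21, still need 0.0 g).
Greedy by cheapest-per-g is optimal for a single linear constraint, so the minimum cost is $1.21.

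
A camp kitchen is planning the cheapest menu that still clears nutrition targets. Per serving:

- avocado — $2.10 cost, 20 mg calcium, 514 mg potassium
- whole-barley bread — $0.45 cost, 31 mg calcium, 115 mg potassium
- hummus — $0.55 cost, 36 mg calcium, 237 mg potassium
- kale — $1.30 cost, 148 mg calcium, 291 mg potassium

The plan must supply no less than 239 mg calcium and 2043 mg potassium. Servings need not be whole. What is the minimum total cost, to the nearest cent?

$4.74

The cheapest plan sits at a corner of the feasible region — with two constraints it uses at most two foods.
avocado only: max(239/20, 2043/514) = 11.95 servings → $25.09.
whole-barley bread only: max(239/31, 2043/115) = 17.77 servings → $7.99.
hummus only: max(239/36, 2043/237) = 8.62 servings → $4.74.
kale only: max(239/148, 2043/291) = 7.021 servings → $9.13.
avocado + whole-barley bread with both tight: 2.629 servings and 6.013 servings → $8.23.
avocado + hummus with both tight: 1.228 servings and 5.957 servings → $5.86.
avocado + kale with both tight: 3.314 servings and 1.167 servings → $8.48.
whole-barley bread + hummus with both targets exact would need a negative amount; discard.
whole-barley bread + kale: intersection lies outside the first quadrant.
hummus + kale: the both-tight solution has a negative serving — not a feasible corner.
The minimum over all feasible corners is $4.74.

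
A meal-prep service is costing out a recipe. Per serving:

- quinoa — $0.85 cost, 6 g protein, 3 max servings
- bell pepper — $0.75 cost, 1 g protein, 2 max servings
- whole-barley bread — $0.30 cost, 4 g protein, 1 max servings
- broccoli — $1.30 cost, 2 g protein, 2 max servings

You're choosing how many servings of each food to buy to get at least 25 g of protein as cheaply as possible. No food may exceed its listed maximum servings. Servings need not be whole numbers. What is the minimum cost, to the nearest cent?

$4.80

Cost per g of protein: whole-barley bread $0.0750, quinoa $0.1417, broccoli $0.6500, bell pepper $0.7500.
Take 1 serving of whole-barley bread: +4.0 g protein for $0.30 (total $0.30, still need 21.0 g).
Take 3 servings of quinoa: +18.0 g protein for $2.55 (total $2.85, still need 3.0 g).
Take 1.5 servings of broccoli: +3.0 g protein for $1.95 (total $4.80, still need 0.0 g).
Filling from the cheapest source first is optimal under one linear minimum: $4.80.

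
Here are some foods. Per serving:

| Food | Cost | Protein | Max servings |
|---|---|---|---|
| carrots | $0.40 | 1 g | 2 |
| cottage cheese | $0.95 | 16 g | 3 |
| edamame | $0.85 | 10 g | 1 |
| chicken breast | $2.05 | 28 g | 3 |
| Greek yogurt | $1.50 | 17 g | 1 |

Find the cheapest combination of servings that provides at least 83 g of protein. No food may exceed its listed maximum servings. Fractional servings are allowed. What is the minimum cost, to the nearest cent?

$5.41

Cost per g of protein: cottage cheese $0.0594, chicken breast $0.0732, edamame $0.0850, Greek yogurt $0.0882, carrots $0.4000.
Take 3 servings of cottage cheese: +48.0 g protein for $2.85 (total $2.85, still need 35.0 g).
Take 1.25 servings of chicken breast: +35.0 g protein for $2.56 (total $5.41, still need 0.0 g).
Greedy by cheapest-per-g is optimal for a single linear constraint, so the minimum cost is $5.41.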